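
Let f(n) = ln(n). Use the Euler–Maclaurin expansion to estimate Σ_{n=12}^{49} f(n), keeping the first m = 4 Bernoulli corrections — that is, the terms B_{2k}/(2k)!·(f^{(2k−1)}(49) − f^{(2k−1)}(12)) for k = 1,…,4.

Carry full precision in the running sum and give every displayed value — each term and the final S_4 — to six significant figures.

S_4 ≈ 127.063

∫_12^49 ln(x) dx evaluates to 123.880.
Endpoint term: (f(12) + f(49))/2 = (2.48491 + 3.89182)/2 = 3.18836.
So far: 127.069.
Order-1 term: 1/12 · (0.0204082 − 0.0833333) = -0.00524376.
After k=1: 127.063.
Order-2 term: −1/720 · (1.69997e-05 − 0.00115741) = 1.58390e-06.
After k=2: 127.063.
Order-3 term: 1/30240 · (8.49632e-08 − 9.64506e-05) = -3.18669e-09.
After k=3: 127.063.
Order-4 term: −1/1209600 · (1.06160e-09 − 2.00939e-05) = 1.66111e-11.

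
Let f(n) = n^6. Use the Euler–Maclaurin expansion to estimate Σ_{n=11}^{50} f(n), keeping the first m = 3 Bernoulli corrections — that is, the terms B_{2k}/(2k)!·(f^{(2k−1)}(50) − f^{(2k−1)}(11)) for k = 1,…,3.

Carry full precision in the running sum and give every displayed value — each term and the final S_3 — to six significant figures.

S_3 ≈ 1.19574e+11

The integral term ∫_11^50 x^6 dx = 1.11604e+11.
Endpoint term: (f(11) + f(50))/2 = (1.77156e+06 + 1.56250e+10)/2 = 7.81339e+09.
Integral + boundary = 1.19418e+11.
Order-1 term: 1/12 · (1.87500e+09 − 966306) = 1.56169e+08.
Partial sum through k=1: 1.19574e+11.
Order-2 term: −1/720 · (1.50000e+07 − 159720) = -20611.5.
Partial sum through k=2: 1.19574e+11.
Order-3 term: 1/30240 · (36000.0 − 7920.00) = 0.928571.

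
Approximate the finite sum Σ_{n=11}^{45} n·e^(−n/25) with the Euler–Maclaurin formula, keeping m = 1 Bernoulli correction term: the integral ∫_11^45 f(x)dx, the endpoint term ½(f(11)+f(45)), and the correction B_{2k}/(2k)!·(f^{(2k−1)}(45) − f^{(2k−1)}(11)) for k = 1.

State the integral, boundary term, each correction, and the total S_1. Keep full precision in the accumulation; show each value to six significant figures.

S_1 ≈ 297.580

The integral term ∫_11^45 x·e^(−x/25) dx = 290.360.
Endpoint term: (f(11) + f(45))/2 = (7.08440 + 7.43845)/2 = 7.26143.
So far: 297.621.
Order-1 term: 1/12 · (-0.132239 − 0.360660) = -0.0410750.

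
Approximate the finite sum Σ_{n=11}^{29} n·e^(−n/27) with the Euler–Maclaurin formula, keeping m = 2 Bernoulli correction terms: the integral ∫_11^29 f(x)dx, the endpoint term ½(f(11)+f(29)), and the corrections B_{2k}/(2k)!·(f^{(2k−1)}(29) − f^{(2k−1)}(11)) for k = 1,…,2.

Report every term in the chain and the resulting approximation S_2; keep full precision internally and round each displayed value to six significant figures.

S_2 ≈ 174.731

Integral: ∫_11^29 x·e^(−x/27) dx = 166.153.
½[f(11) + f(29)] = ½[7.31910 + 9.90680] = 8.61295.
Running total after boundary: 174.765.
Correction k=1: B_{2}/2! · (f^{(1)}(29) − f^{(1)}(11)) = 1/12 · (-0.0253047 − 0.394295) = -0.0349667.
Partial sum through k=1: 174.730.
Correction k=2: B_{4}/4! · (f^{(3)}(29) − f^{(3)}(11)) = −1/720 · (0.000902501 − 0.00236631) = 2.03307e-06.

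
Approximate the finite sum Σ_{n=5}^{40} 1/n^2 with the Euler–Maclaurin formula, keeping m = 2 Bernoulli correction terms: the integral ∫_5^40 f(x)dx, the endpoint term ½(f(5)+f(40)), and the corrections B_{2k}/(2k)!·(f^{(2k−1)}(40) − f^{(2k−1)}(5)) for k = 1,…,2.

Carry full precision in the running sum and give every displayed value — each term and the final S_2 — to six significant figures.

Integral: ∫_5^40 1/x^2 dx = 0.175000.
Endpoint term: (f(5) + f(40))/2 = (0.0400000 + 0.000625000)/2 = 0.0203125.
Running total after boundary: 0.195312.
Order-1 term: 1/12 · (-3.12500e-05 − (-0.0160000)) = 0.00133073.
Partial sum through k=1: 0.196643.
Order-2 term: −1/720 · (-2.34375e-07 − (-0.00768000)) = -1.06663e-05.

S_2 ≈ 0.196633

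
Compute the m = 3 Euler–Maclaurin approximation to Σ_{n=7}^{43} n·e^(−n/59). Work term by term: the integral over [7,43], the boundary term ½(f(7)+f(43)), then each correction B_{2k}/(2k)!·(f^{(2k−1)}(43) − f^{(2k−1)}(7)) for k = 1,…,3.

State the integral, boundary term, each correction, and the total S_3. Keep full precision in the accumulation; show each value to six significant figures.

Integral: ∫_7^43 x·e^(−x/59) dx = 554.783.
Boundary: ½(f(7) + f(43)) = ½(6.21687 + 20.7467) = 13.4818.
So far: 568.265.
k=1: B_{2}/(2)! × [f^{(1)}(43) − f^{(1)}(7)] = 1/12 × (0.130842 − 0.782753) = -0.0543259.
Running total after k=1: 568.211.
k=2: B_{4}/(4)! × [f^{(3)}(43) − f^{(3)}(7)] = −1/720 × (0.000314796 − 0.000735134) = 5.83803e-07.
Running total after k=2: 568.211.
k=3: B_{6}/(6)! × [f^{(5)}(43) − f^{(5)}(7)] = 1/30240 × (1.70067e-07 − 3.57772e-07) = -6.20716e-12.

S_3 ≈ 568.211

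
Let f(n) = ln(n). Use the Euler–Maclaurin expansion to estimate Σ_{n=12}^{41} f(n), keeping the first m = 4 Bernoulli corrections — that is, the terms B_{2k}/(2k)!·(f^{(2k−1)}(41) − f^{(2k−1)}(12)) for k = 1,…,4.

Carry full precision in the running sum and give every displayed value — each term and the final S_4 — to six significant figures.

The integral term ∫_12^41 ln(x) dx = 93.4376.
Endpoint term: (f(12) + f(41))/2 = (2.48491 + 3.71357)/2 = 3.09924.
Integral + boundary = 96.5368.
Order-1 term: 1/12 · (0.0243902 − 0.0833333) = -0.00491192.
Running total after k=1: 96.5319.
Order-2 term: −1/720 · (2.90187e-05 − 0.00115741) = 1.56721e-06.
Running total after k=2: 96.5319.
Order-3 term: 1/30240 · (2.07153e-07 − 9.64506e-05) = -3.18265e-09.
Running total after k=3: 96.5319.
Order-4 term: −1/1209600 · (3.69697e-09 − 2.00939e-05) = 1.66089e-11.

S_4 ≈ 96.5319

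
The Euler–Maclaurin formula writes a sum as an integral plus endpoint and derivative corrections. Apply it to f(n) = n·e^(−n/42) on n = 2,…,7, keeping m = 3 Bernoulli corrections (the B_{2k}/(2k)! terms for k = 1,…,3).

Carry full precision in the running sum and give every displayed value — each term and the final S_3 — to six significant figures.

The integral term ∫_2^7 x·e^(−x/42) dx = 20.0030.
Boundary: ½(f(2) + f(7)) = ½(1.90699 + 5.92537) = 3.91618.
Integral + boundary = 23.9192.
Order-1 term: 1/12 · (0.705401 − 0.908092) = -0.0168909.
Running total after k=1: 23.9023.
Order-2 term: −1/720 · (0.00135962 − 0.00159585) = 3.28106e-07.
Running total after k=2: 23.9023.
Order-3 term: 1/30240 · (1.31482e-06 − 1.51753e-06) = -6.70316e-12.

S_3 ≈ 23.9023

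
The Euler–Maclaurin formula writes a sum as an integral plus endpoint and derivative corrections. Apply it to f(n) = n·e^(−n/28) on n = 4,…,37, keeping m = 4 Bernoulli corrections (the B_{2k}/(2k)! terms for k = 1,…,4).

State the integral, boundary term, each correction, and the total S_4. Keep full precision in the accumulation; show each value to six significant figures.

S_4 ≈ 297.830

∫_4^37 x·e^(−x/28) dx evaluates to 291.230.
Boundary: ½(f(4) + f(37)) = ½(3.46751 + 9.86990) = 6.66870.
So far: 297.899.
Correction k=1: B_{2}/2! · (f^{(1)}(37) − f^{(1)}(4)) = 1/12 · (-0.0857423 − 0.743038) = -0.0690650.
Running total after k=1: 297.830.
Correction k=2: B_{4}/4! · (f^{(3)}(37) − f^{(3)}(4)) = −1/720 · (0.000571130 − 0.00315918) = 3.59451e-06.
Running total after k=2: 297.830.
Correction k=3: B_{6}/6! · (f^{(5)}(37) − f^{(5)}(4)) = 1/30240 · (1.59646e-06 − 6.85025e-06) = -1.73737e-10.
Running total after k=3: 297.830.
Correction k=4: B_{8}/8! · (f^{(7)}(37) − f^{(7)}(4)) = −1/1209600 · (3.14342e-09 − 1.23354e-08) = 7.59919e-15.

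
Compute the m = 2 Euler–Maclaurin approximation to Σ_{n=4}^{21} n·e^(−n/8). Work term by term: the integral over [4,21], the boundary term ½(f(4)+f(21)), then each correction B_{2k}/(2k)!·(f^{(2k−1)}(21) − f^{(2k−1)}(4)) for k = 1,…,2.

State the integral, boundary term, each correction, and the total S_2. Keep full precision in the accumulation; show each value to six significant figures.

Integral: ∫_4^21 x·e^(−x/8) dx = 41.4209.
Endpoint term: (f(4) + f(21))/2 = (2.42612 + 1.52123)/2 = 1.97368.
Integral + boundary = 43.3946.
Order-1 term: 1/12 · (-0.117715 − 0.303265) = -0.0350817.
Partial sum through k=1: 43.3595.
Order-2 term: −1/720 · (0.000424452 − 0.0236926) = 3.23169e-05.

S_2 ≈ 43.3595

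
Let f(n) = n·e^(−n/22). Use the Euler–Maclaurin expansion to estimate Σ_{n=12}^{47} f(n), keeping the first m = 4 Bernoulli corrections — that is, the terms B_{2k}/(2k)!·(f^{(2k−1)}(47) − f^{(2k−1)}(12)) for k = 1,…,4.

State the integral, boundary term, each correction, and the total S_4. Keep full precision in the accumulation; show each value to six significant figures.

∫_12^47 x·e^(−x/22) dx evaluates to 254.274.
½[f(12) + f(47)] = ½[6.95494 + 5.54992] = 6.25243.
Running total after boundary: 260.526.
Correction k=1: B_{2}/2! · (f^{(1)}(47) − f^{(1)}(12)) = 1/12 · (-0.134186 − 0.263445) = -0.0331359.
Partial sum through k=1: 260.493.
Correction k=2: B_{4}/4! · (f^{(3)}(47) − f^{(3)}(12)) = −1/720 · (0.000210705 − 0.00293926) = 3.78966e-06.
Partial sum through k=2: 260.493.
Correction k=3: B_{6}/6! · (f^{(5)}(47) − f^{(5)}(12)) = 1/30240 · (1.44350e-06 − 1.10211e-05) = -3.16719e-10.
Partial sum through k=3: 260.493.
Correction k=4: B_{8}/8! · (f^{(7)}(47) − f^{(7)}(12)) = −1/1209600 · (5.06540e-09 − 3.29945e-08) = 2.30895e-14.

S_4 ≈ 260.493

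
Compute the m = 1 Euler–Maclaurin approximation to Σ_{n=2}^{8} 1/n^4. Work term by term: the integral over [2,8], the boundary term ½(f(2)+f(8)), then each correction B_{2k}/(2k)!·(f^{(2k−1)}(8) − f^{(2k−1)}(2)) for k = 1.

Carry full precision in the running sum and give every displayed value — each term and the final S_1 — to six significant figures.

Integral: ∫_2^8 1/x^4 dx = 0.0410156.
Boundary: ½(f(2) + f(8)) = ½(0.0625000 + 0.000244141) = 0.0313721.
So far: 0.0723877.
Correction k=1: B_{2}/2! · (f^{(1)}(8) − f^{(1)}(2)) = 1/12 · (-0.000122070 − (-0.125000)) = 0.0104065.

S_1 ≈ 0.0827942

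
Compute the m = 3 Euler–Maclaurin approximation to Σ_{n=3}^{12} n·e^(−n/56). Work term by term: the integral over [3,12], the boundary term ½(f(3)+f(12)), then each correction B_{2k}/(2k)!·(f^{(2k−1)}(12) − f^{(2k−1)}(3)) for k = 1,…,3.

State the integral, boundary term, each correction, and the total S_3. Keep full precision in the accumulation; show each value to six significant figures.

The integral term ∫_3^12 x·e^(−x/56) dx = 58.1532.
Boundary: ½(f(3) + f(12)) = ½(2.84351 + 9.68541) = 6.26446.
Integral + boundary = 64.4176.
k=1: B_{2}/(2)! × [f^{(1)}(12) − f^{(1)}(3)] = 1/12 × (0.634164 − 0.897061) = -0.0219081.
Partial sum through k=1: 64.3957.
k=2: B_{4}/(4)! × [f^{(3)}(12) − f^{(3)}(3)] = −1/720 × (0.000716964 − 0.000890541) = 2.41079e-07.
Partial sum through k=2: 64.3957.
k=3: B_{6}/(6)! × [f^{(5)}(12) − f^{(5)}(3)] = 1/30240 × (3.92764e-07 − 4.76732e-07) = -2.77671e-12.

S_3 ≈ 64.3957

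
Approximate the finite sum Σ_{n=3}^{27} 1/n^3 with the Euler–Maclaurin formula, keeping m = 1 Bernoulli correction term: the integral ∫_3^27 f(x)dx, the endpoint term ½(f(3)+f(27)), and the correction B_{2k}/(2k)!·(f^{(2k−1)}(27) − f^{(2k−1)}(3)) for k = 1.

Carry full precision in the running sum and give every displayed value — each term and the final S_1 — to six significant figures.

∫_3^27 1/x^3 dx evaluates to 0.0548697.
Boundary: ½(f(3) + f(27)) = ½(0.0370370 + 5.08053e-05) = 0.0185439.
Running total after boundary: 0.0734136.
Order-1 term: 1/12 · (-5.64503e-06 − (-0.0370370)) = 0.00308595.

S_1 ≈ 0.0764996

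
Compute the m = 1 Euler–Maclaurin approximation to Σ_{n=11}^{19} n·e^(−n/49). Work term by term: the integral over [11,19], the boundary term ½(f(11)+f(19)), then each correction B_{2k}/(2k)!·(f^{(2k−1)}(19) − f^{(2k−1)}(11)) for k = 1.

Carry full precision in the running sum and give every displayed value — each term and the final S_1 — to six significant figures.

The integral term ∫_11^19 x·e^(−x/49) dx = 87.8122.
Boundary: ½(f(11) + f(19)) = ½(8.78816 + 12.8930) = 10.8406.
So far: 98.6528.
Correction k=1: B_{2}/2! · (f^{(1)}(19) − f^{(1)}(11)) = 1/12 · (0.415456 − 0.619574) = -0.0170098.

S_1 ≈ 98.6357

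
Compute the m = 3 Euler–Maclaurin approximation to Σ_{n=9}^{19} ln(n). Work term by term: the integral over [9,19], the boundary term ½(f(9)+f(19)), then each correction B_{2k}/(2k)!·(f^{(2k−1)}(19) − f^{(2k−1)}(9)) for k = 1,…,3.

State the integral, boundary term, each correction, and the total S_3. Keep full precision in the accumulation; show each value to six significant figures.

S_3 ≈ 28.7353

The integral term ∫_9^19 ln(x) dx = 26.1693.
Boundary: ½(f(9) + f(19)) = ½(2.19722 + 2.94444) = 2.57083.
So far: 28.7402.
k=1: B_{2}/(2)! × [f^{(1)}(19) − f^{(1)}(9)] = 1/12 × (0.0526316 − 0.111111) = -0.00487329.
Partial sum through k=1: 28.7353.
k=2: B_{4}/(4)! × [f^{(3)}(19) − f^{(3)}(9)] = −1/720 × (0.000291588 − 0.00274348) = 3.40541e-06.
Partial sum through k=2: 28.7353.
k=3: B_{6}/(6)! × [f^{(5)}(19) − f^{(5)}(9)] = 1/30240 × (9.69267e-06 − 0.000406442) = -1.31200e-08.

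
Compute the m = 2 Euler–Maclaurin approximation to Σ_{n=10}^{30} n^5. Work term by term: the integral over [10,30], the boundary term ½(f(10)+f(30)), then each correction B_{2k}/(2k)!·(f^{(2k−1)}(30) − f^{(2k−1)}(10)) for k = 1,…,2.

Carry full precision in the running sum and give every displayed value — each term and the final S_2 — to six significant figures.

∫_10^30 x^5 dx evaluates to 1.21333e+08.
Endpoint term: (f(10) + f(30))/2 = (100000 + 2.43000e+07)/2 = 1.22000e+07.
Integral + boundary = 1.33533e+08.
Order-1 term: 1/12 · (4.05000e+06 − 50000.0) = 333333.
After k=1: 1.33867e+08.
Order-2 term: −1/720 · (54000.0 − 6000.00) = -66.6667.

S_2 ≈ 1.33867e+08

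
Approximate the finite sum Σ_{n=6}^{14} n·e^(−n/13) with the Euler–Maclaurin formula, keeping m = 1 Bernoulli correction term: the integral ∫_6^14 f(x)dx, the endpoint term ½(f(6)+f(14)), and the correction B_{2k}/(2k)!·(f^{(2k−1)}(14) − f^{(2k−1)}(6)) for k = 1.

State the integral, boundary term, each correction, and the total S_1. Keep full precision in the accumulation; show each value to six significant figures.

∫_6^14 x·e^(−x/13) dx evaluates to 36.1220.
½[f(6) + f(14)] = ½[3.78188 + 4.76899] = 4.27543.
Integral + boundary = 40.3974.
k=1: B_{2}/(2)! × [f^{(1)}(14) − f^{(1)}(6)] = 1/12 × (-0.0262032 − 0.339399) = -0.0304669.

S_1 ≈ 40.3670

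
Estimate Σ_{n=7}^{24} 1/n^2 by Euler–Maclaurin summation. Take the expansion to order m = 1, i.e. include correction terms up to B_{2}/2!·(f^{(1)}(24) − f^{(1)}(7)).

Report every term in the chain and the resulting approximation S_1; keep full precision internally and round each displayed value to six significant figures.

∫_7^24 1/x^2 dx evaluates to 0.101190.
Boundary: ½(f(7) + f(24)) = ½(0.0204082 + 0.00173611) = 0.0110721.
Integral + boundary = 0.112263.
Correction k=1: B_{2}/2! · (f^{(1)}(24) − f^{(1)}(7)) = 1/12 · (-0.000144676 − (-0.00583090)) = 0.000473852.

S_1 ≈ 0.112736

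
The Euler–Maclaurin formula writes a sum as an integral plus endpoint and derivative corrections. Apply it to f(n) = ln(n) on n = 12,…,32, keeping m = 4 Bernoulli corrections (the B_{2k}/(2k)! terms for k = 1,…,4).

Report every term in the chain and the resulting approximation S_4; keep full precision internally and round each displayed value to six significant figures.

S_4 ≈ 64.0557

The integral term ∫_12^32 ln(x) dx = 61.0847.
Endpoint term: (f(12) + f(32))/2 = (2.48491 + 3.46574)/2 = 2.97532.
Running total after boundary: 64.0600.
k=1: B_{2}/(2)! × [f^{(1)}(32) − f^{(1)}(12)] = 1/12 × (0.0312500 − 0.0833333) = -0.00434028.
Partial sum through k=1: 64.0557.
k=2: B_{4}/(4)! × [f^{(3)}(32) − f^{(3)}(12)] = −1/720 × (6.10352e-05 − 0.00115741) = 1.52274e-06.
Partial sum through k=2: 64.0557.
k=3: B_{6}/(6)! × [f^{(5)}(32) − f^{(5)}(12)] = 1/30240 × (7.15256e-07 − 9.64506e-05) = -3.16585e-09.
Partial sum through k=3: 64.0557.
k=4: B_{8}/(8)! × [f^{(7)}(32) − f^{(7)}(12)] = −1/1209600 × (2.09548e-08 − 2.00939e-05) = 1.65947e-11.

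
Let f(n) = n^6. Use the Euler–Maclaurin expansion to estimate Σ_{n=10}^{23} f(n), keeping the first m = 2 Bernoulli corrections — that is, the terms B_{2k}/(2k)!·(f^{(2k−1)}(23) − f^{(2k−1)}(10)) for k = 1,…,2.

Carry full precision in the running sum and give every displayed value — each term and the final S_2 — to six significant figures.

S_2 ≈ 5.62659e+08

∫_10^23 x^6 dx evaluates to 4.84975e+08.
½[f(10) + f(23)] = ½[1.00000e+06 + 1.48036e+08] = 7.45179e+07.
Integral + boundary = 5.59493e+08.
Order-1 term: 1/12 · (3.86181e+07 − 600000) = 3.16817e+06.
Running total after k=1: 5.62661e+08.
Order-2 term: −1/720 · (1.46004e+06 − 120000) = -1861.17.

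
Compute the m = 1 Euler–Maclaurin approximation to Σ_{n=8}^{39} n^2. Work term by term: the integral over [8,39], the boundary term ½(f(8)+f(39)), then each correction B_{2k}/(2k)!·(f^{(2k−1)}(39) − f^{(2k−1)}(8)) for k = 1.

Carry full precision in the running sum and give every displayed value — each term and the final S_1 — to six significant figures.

S_1 ≈ 20400.0

Integral: ∫_8^39 x^2 dx = 19602.3.
½[f(8) + f(39)] = ½[64.0000 + 1521.00] = 792.500.
Running total after boundary: 20394.8.
k=1: B_{2}/(2)! × [f^{(1)}(39) − f^{(1)}(8)] = 1/12 × (78.0000 − 16.0000) = 5.16667.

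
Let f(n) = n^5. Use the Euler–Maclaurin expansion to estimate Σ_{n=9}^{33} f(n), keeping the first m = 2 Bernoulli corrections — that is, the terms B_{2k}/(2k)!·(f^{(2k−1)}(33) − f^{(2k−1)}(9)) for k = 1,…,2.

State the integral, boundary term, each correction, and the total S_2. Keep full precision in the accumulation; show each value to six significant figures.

S_2 ≈ 2.35245e+08

∫_9^33 x^5 dx evaluates to 2.15156e+08.
½[f(9) + f(33)] = ½[59049.0 + 3.91354e+07] = 1.95972e+07.
So far: 2.34753e+08.
k=1: B_{2}/(2)! × [f^{(1)}(33) − f^{(1)}(9)] = 1/12 × (5.92960e+06 − 32805.0) = 491400.
Partial sum through k=1: 2.35245e+08.
k=2: B_{4}/(4)! × [f^{(3)}(33) − f^{(3)}(9)] = −1/720 × (65340.0 − 4860.00) = -84.0000.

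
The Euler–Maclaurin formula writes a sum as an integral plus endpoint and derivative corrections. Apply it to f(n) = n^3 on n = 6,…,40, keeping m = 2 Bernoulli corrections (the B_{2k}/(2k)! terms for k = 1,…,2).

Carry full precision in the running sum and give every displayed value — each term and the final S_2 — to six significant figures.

Integral: ∫_6^40 x^3 dx = 639676.
Boundary: ½(f(6) + f(40)) = ½(216.000 + 64000.0) = 32108.0.
Integral + boundary = 671784.
Correction k=1: B_{2}/2! · (f^{(1)}(40) − f^{(1)}(6)) = 1/12 · (4800.00 − 108.000) = 391.000.
After k=1: 672175.
Correction k=2: B_{4}/4! · (f^{(3)}(40) − f^{(3)}(6)) = −1/720 · (6.00000 − 6.00000) = 0.00000.

S_2 ≈ 672175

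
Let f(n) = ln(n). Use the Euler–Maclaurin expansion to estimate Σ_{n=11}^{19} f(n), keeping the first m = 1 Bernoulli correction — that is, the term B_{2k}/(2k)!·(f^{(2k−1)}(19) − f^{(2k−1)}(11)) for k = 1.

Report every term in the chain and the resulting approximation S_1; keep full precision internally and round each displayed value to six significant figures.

Integral: ∫_11^19 ln(x) dx = 21.5675.
Boundary: ½(f(11) + f(19)) = ½(2.39790 + 2.94444) = 2.67117.
So far: 24.2387.
Correction k=1: B_{2}/2! · (f^{(1)}(19) − f^{(1)}(11)) = 1/12 · (0.0526316 − 0.0909091) = -0.00318979.

S_1 ≈ 24.2355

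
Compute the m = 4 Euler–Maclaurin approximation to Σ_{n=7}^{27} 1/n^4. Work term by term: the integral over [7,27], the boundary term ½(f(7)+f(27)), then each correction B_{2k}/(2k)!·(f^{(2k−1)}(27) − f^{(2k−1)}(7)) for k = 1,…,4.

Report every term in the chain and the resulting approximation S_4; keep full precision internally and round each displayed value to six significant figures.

S_4 ≈ 0.00118368

The integral term ∫_7^27 1/x^4 dx = 0.000954882.
Boundary: ½(f(7) + f(27)) = ½(0.000416493 + 1.88168e-06) = 0.000209187.
So far: 0.00116407.
Order-1 term: 1/12 · (-2.78767e-07 − (-0.000237996)) = 1.98098e-05.
After k=1: 0.00118388.
Order-2 term: −1/720 · (-1.14719e-08 − (-0.000145712)) = -2.02362e-07.
After k=2: 0.00118368.
Order-3 term: 1/30240 · (-8.81242e-10 − (-0.000166528)) = 5.50684e-09.
After k=3: 0.00118368.
Order-4 term: −1/1209600 · (-1.08795e-10 − (-0.000305868)) = -2.52867e-10.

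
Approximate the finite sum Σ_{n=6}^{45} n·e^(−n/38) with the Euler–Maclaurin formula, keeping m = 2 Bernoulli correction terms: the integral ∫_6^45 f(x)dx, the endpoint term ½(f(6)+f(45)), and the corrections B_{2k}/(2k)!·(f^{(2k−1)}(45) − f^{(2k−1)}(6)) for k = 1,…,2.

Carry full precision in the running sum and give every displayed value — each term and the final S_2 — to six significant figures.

Integral: ∫_6^45 x·e^(−x/38) dx = 462.702.
Boundary: ½(f(6) + f(45)) = ½(5.12364 + 13.7694) = 9.44654.
Integral + boundary = 472.149.
Order-1 term: 1/12 · (-0.0563661 − 0.719107) = -0.0646228.
After k=1: 472.084.
Order-2 term: −1/720 · (0.000384771 − 0.00168074) = 1.79996e-06.

S_2 ≈ 472.084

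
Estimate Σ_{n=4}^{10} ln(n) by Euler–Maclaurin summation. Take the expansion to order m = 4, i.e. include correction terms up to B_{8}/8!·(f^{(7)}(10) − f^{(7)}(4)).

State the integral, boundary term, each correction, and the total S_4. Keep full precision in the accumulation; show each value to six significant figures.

S_4 ≈ 13.3127

Integral: ∫_4^10 ln(x) dx = 11.4807.
Boundary: ½(f(4) + f(10)) = ½(1.38629 + 2.30259) = 1.84444.
So far: 13.3251.
k=1: B_{2}/(2)! × [f^{(1)}(10) − f^{(1)}(4)] = 1/12 × (0.100000 − 0.250000) = -0.0125000.
Partial sum through k=1: 13.3126.
k=2: B_{4}/(4)! × [f^{(3)}(10) − f^{(3)}(4)] = −1/720 × (0.00200000 − 0.0312500) = 4.06250e-05.
Partial sum through k=2: 13.3127.
k=3: B_{6}/(6)! × [f^{(5)}(10) − f^{(5)}(4)] = 1/30240 × (0.000240000 − 0.0234375) = -7.67113e-07.
Partial sum through k=3: 13.3127.
k=4: B_{8}/(8)! × [f^{(7)}(10) − f^{(7)}(4)] = −1/1209600 × (7.20000e-05 − 0.0439453) = 3.62709e-08.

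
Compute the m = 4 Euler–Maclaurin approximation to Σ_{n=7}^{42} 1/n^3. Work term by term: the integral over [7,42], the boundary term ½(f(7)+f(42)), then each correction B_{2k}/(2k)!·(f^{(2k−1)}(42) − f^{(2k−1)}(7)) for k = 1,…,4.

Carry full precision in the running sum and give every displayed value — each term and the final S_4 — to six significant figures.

S_4 ≈ 0.0114885

The integral term ∫_7^42 1/x^3 dx = 0.00992063.
½[f(7) + f(42)] = ½[0.00291545 + 1.34975e-05] = 0.00146447.
Integral + boundary = 0.0113851.
Order-1 term: 1/12 · (-9.64104e-07 − (-0.00124948)) = 0.000104043.
After k=1: 0.0114892.
Order-2 term: −1/720 · (-1.09309e-08 − (-0.000509992)) = -7.08306e-07.
After k=2: 0.0114884.
Order-3 term: 1/30240 · (-2.60259e-10 − (-0.000437136)) = 1.44555e-08.
After k=3: 0.0114885.
Order-4 term: −1/1209600 · (-1.06228e-11 − (-0.000642322)) = -5.31020e-10.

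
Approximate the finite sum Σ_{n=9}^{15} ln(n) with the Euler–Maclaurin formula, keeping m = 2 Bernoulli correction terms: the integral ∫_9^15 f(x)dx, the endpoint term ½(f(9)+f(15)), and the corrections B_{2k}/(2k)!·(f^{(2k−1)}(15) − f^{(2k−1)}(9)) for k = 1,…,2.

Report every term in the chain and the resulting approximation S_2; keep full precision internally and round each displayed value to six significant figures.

The integral term ∫_9^15 ln(x) dx = 14.8457.
½[f(9) + f(15)] = ½[2.19722 + 2.70805] = 2.45264.
Running total after boundary: 17.2984.
Correction k=1: B_{2}/2! · (f^{(1)}(15) − f^{(1)}(9)) = 1/12 · (0.0666667 − 0.111111) = -0.00370370.
After k=1: 17.2947.
Correction k=2: B_{4}/4! · (f^{(3)}(15) − f^{(3)}(9)) = −1/720 · (0.000592593 − 0.00274348) = 2.98735e-06.

S_2 ≈ 17.2947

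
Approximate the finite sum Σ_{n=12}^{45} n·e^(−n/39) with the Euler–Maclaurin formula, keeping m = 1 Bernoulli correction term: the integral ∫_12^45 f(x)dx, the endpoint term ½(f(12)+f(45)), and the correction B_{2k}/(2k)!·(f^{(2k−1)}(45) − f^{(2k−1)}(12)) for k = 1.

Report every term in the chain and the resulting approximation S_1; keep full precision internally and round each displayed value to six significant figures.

S_1 ≈ 440.338

Integral: ∫_12^45 x·e^(−x/39) dx = 428.876.
½[f(12) + f(45)] = ½[8.82170 + 14.1940] = 11.5078.
So far: 440.384.
Correction k=1: B_{2}/2! · (f^{(1)}(45) − f^{(1)}(12)) = 1/12 · (-0.0485263 − 0.508944) = -0.0464559.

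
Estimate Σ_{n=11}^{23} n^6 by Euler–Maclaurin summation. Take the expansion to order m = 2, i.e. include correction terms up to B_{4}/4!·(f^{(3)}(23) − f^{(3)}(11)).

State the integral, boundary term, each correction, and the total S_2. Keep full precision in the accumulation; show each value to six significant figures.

S_2 ≈ 5.61659e+08

∫_11^23 x^6 dx evaluates to 4.83620e+08.
Endpoint term: (f(11) + f(23))/2 = (1.77156e+06 + 1.48036e+08)/2 = 7.49037e+07.
So far: 5.58523e+08.
Order-1 term: 1/12 · (3.86181e+07 − 966306) = 3.13765e+06.
After k=1: 5.61661e+08.
Order-2 term: −1/720 · (1.46004e+06 − 159720) = -1806.00.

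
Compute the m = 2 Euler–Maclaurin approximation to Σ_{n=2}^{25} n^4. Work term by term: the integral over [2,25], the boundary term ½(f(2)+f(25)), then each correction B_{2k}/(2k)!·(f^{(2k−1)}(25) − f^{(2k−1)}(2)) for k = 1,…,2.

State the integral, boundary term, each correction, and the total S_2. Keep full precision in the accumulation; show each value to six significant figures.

The integral term ∫_2^25 x^4 dx = 1.95312e+06.
Endpoint term: (f(2) + f(25))/2 = (16.0000 + 390625)/2 = 195320.
Running total after boundary: 2.14844e+06.
k=1: B_{2}/(2)! × [f^{(1)}(25) − f^{(1)}(2)] = 1/12 × (62500.0 − 32.0000) = 5205.67.
After k=1: 2.15364e+06.
k=2: B_{4}/(4)! × [f^{(3)}(25) − f^{(3)}(2)] = −1/720 × (600.000 − 48.0000) = -0.766667.

S_2 ≈ 2.15364e+06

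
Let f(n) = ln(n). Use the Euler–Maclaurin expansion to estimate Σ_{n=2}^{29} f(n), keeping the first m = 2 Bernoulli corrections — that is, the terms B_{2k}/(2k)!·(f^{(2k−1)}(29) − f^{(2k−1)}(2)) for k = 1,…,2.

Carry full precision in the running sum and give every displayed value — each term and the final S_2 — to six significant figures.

∫_2^29 ln(x) dx evaluates to 69.2653.
Boundary: ½(f(2) + f(29)) = ½(0.693147 + 3.36730) = 2.03022.
So far: 71.2955.
k=1: B_{2}/(2)! × [f^{(1)}(29) − f^{(1)}(2)] = 1/12 × (0.0344828 − 0.500000) = -0.0387931.
Partial sum through k=1: 71.2567.
k=2: B_{4}/(4)! × [f^{(3)}(29) − f^{(3)}(2)] = −1/720 × (8.20042e-05 − 0.250000) = 0.000347108.

S_2 ≈ 71.2571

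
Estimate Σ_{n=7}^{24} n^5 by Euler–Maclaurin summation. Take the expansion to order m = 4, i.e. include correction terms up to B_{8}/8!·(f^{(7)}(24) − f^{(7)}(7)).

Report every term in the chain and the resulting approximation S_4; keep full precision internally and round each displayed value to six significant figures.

The integral term ∫_7^24 x^5 dx = 3.18309e+07.
Endpoint term: (f(7) + f(24))/2 = (16807.0 + 7.96262e+06)/2 = 3.98972e+06.
So far: 3.58206e+07.
Correction k=1: B_{2}/2! · (f^{(1)}(24) − f^{(1)}(7)) = 1/12 · (1.65888e+06 − 12005.0) = 137240.
Running total after k=1: 3.59578e+07.
Correction k=2: B_{4}/4! · (f^{(3)}(24) − f^{(3)}(7)) = −1/720 · (34560.0 − 2940.00) = -43.9167.
Running total after k=2: 3.59578e+07.
Correction k=3: B_{6}/6! · (f^{(5)}(24) − f^{(5)}(7)) = 1/30240 · (120.000 − 120.000) = 0.00000.
Running total after k=3: 3.59578e+07.
Correction k=4: B_{8}/8! · (f^{(7)}(24) − f^{(7)}(7)) = −1/1209600 · (0.00000 − 0.00000) = 0.00000.

S_4 ≈ 3.59578e+07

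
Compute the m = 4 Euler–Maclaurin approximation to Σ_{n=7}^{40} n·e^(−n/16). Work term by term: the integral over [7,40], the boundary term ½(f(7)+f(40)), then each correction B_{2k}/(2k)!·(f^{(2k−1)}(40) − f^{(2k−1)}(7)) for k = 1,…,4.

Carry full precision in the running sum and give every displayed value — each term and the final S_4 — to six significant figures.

S_4 ≈ 167.911

The integral term ∫_7^40 x·e^(−x/16) dx = 164.050.
½[f(7) + f(40)] = ½[4.51954 + 3.28340] = 3.90147.
Integral + boundary = 167.952.
k=1: B_{2}/(2)! × [f^{(1)}(40) − f^{(1)}(7)] = 1/12 × (-0.123127 − 0.363177) = -0.0405254.
Partial sum through k=1: 167.911.
k=2: B_{4}/(4)! × [f^{(3)}(40) − f^{(3)}(7)] = −1/720 × (0.000160322 − 0.00646279) = 8.75343e-06.
Partial sum through k=2: 167.911.
k=3: B_{6}/(6)! × [f^{(5)}(40) − f^{(5)}(7)] = 1/30240 × (3.13129e-06 − 4.49489e-05) = -1.38286e-09.
Partial sum through k=3: 167.911.
k=4: B_{8}/(8)! × [f^{(7)}(40) − f^{(7)}(7)] = −1/1209600 × (2.20169e-08 − 2.52549e-07) = 1.90585e-13.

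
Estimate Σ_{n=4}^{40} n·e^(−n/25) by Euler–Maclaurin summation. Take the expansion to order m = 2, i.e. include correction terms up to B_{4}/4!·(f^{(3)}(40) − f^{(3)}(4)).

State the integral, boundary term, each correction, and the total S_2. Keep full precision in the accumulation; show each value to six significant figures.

∫_4^40 x·e^(−x/25) dx evaluates to 289.722.
Boundary: ½(f(4) + f(40)) = ½(3.40858 + 8.07586) = 5.74222.
Running total after boundary: 295.465.
Correction k=1: B_{2}/2! · (f^{(1)}(40) − f^{(1)}(4)) = 1/12 · (-0.121138 − 0.715801) = -0.0697449.
Running total after k=1: 295.395.
Correction k=2: B_{4}/4! · (f^{(3)}(40) − f^{(3)}(4)) = −1/720 · (0.000452248 − 0.00387214) = 4.74985e-06.

S_2 ≈ 295.395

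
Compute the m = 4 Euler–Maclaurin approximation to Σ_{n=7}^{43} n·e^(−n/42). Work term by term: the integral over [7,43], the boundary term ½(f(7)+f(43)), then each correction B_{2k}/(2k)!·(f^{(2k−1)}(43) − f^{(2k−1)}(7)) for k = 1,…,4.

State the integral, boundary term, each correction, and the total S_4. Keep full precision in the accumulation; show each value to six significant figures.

The integral term ∫_7^43 x·e^(−x/42) dx = 459.630.
Endpoint term: (f(7) + f(43))/2 = (5.92537 + 15.4466)/2 = 10.6860.
Running total after boundary: 470.316.
Order-1 term: 1/12 · (-0.00855295 − 0.705401) = -0.0594962.
After k=1: 470.257.
Order-2 term: −1/720 · (0.000402435 − 0.00135962) = 1.32942e-06.
After k=2: 470.257.
Order-3 term: 1/30240 · (4.59024e-07 − 1.31482e-06) = -2.83002e-11.
After k=3: 470.257.
Order-4 term: −1/1209600 · (3.91105e-10 − 1.05379e-09) = 5.47855e-16.

S_4 ≈ 470.257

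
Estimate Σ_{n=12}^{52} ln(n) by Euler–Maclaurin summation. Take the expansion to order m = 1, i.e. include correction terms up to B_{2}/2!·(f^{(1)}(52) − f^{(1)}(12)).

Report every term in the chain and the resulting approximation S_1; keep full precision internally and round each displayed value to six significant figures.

S_1 ≈ 138.859

The integral term ∫_12^52 ln(x) dx = 135.646.
Boundary: ½(f(12) + f(52)) = ½(2.48491 + 3.95124) = 3.21808.
So far: 138.864.
Order-1 term: 1/12 · (0.0192308 − 0.0833333) = -0.00534188.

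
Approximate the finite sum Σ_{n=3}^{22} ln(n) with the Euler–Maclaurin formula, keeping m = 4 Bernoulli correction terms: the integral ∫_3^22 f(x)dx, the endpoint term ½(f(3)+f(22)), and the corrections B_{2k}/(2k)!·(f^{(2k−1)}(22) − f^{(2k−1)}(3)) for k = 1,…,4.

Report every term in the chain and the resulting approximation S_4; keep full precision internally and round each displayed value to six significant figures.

S_4 ≈ 47.7780

Integral: ∫_3^22 ln(x) dx = 45.7071.
Endpoint term: (f(3) + f(22))/2 = (1.09861 + 3.09104)/2 = 2.09483.
So far: 47.8019.
k=1: B_{2}/(2)! × [f^{(1)}(22) − f^{(1)}(3)] = 1/12 × (0.0454545 − 0.333333) = -0.0239899.
After k=1: 47.7779.
k=2: B_{4}/(4)! × [f^{(3)}(22) − f^{(3)}(3)] = −1/720 × (0.000187829 − 0.0740741) = 0.000102620.
After k=2: 47.7780.
k=3: B_{6}/(6)! × [f^{(5)}(22) − f^{(5)}(3)] = 1/30240 × (4.65691e-06 − 0.0987654) = -3.26590e-06.
After k=3: 47.7780.
k=4: B_{8}/(8)! × [f^{(7)}(22) − f^{(7)}(3)] = −1/1209600 × (2.88651e-07 − 0.329218) = 2.72171e-07.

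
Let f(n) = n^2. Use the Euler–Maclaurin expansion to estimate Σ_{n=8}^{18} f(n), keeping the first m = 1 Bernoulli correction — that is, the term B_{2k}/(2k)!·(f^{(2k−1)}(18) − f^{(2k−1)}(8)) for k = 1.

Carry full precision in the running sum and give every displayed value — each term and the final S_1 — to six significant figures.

The integral term ∫_8^18 x^2 dx = 1773.33.
½[f(8) + f(18)] = ½[64.0000 + 324.000] = 194.000.
So far: 1967.33.
Order-1 term: 1/12 · (36.0000 − 16.0000) = 1.66667.

S_1 ≈ 1969.00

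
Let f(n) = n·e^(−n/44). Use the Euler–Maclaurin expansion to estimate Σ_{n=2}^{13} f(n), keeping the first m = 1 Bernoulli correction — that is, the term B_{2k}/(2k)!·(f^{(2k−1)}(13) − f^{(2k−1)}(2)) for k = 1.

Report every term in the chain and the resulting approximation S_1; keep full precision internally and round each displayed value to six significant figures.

∫_2^13 x·e^(−x/44) dx evaluates to 67.6229.
Endpoint term: (f(2) + f(13))/2 = (1.91113 + 9.67451)/2 = 5.79282.
Running total after boundary: 73.4158.
Correction k=1: B_{2}/2! · (f^{(1)}(13) − f^{(1)}(2)) = 1/12 · (0.524318 − 0.912128) = -0.0323175.

S_1 ≈ 73.3834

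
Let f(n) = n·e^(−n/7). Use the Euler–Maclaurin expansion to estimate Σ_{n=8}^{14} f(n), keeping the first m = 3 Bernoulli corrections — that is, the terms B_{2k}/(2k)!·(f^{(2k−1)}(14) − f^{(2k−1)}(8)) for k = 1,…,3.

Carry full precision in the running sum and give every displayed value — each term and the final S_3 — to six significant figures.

S_3 ≈ 15.8064

Integral: ∫_8^14 x·e^(−x/7) dx = 13.5909.
Endpoint term: (f(8) + f(14))/2 = (2.55125 + 1.89469)/2 = 2.22297.
So far: 15.8139.
k=1: B_{2}/(2)! × [f^{(1)}(14) − f^{(1)}(8)] = 1/12 × (-0.135335 − (-0.0455581)) = -0.00748143.
Running total after k=1: 15.8064.
k=2: B_{4}/(4)! × [f^{(3)}(14) − f^{(3)}(8)] = −1/720 × (0.00276194 − 0.0120868) = 1.29512e-05.
Running total after k=2: 15.8064.
k=3: B_{6}/(6)! × [f^{(5)}(14) − f^{(5)}(8)] = 1/30240 × (0.000169099 − 0.000512315) = -1.13497e-08.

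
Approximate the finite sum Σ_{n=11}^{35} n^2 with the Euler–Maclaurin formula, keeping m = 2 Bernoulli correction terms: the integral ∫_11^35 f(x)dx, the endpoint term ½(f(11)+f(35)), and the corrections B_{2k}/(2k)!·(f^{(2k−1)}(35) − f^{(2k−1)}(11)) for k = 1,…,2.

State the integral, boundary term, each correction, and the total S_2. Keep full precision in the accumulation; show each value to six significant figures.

Integral: ∫_11^35 x^2 dx = 13848.0.
Boundary: ½(f(11) + f(35)) = ½(121.000 + 1225.00) = 673.000.
Running total after boundary: 14521.0.
Order-1 term: 1/12 · (70.0000 − 22.0000) = 4.00000.
After k=1: 14525.0.
Order-2 term: −1/720 · (0.00000 − 0.00000) = 0.00000.

S_2 ≈ 14525.0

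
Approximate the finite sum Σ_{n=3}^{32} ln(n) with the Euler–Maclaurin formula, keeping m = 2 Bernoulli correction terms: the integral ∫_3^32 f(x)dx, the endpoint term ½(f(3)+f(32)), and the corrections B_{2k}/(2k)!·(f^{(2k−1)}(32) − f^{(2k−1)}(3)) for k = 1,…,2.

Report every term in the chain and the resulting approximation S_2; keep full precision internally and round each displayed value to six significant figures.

The integral term ∫_3^32 ln(x) dx = 78.6077.
Endpoint term: (f(3) + f(32))/2 = (1.09861 + 3.46574)/2 = 2.28217.
Integral + boundary = 80.8899.
k=1: B_{2}/(2)! × [f^{(1)}(32) − f^{(1)}(3)] = 1/12 × (0.0312500 − 0.333333) = -0.0251736.
Partial sum through k=1: 80.8647.
k=2: B_{4}/(4)! × [f^{(3)}(32) − f^{(3)}(3)] = −1/720 × (6.10352e-05 − 0.0740741) = 0.000102796.

S_2 ≈ 80.8648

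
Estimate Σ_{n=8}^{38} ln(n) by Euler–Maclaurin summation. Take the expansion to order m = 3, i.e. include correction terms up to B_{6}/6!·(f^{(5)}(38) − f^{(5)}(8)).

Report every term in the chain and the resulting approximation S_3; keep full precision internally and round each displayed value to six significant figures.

∫_8^38 ln(x) dx evaluates to 91.5927.
Boundary: ½(f(8) + f(38)) = ½(2.07944 + 3.63759) = 2.85851.
Integral + boundary = 94.4513.
Correction k=1: B_{2}/2! · (f^{(1)}(38) − f^{(1)}(8)) = 1/12 · (0.0263158 − 0.125000) = -0.00822368.
Partial sum through k=1: 94.4430.
Correction k=2: B_{4}/4! · (f^{(3)}(38) − f^{(3)}(8)) = −1/720 · (3.64485e-05 − 0.00390625) = 5.37472e-06.
Partial sum through k=2: 94.4430.
Correction k=3: B_{6}/6! · (f^{(5)}(38) − f^{(5)}(8)) = 1/30240 · (3.02896e-07 − 0.000732422) = -2.42103e-08.

S_3 ≈ 94.4430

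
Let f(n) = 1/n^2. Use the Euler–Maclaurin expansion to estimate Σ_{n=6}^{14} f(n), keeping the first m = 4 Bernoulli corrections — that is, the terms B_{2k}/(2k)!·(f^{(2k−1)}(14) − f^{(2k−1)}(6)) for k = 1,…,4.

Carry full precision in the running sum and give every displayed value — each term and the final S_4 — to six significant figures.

Integral: ∫_6^14 1/x^2 dx = 0.0952381.
Endpoint term: (f(6) + f(14))/2 = (0.0277778 + 0.00510204)/2 = 0.0164399.
Integral + boundary = 0.111678.
Correction k=1: B_{2}/2! · (f^{(1)}(14) − f^{(1)}(6)) = 1/12 · (-0.000728863 − (-0.00925926)) = 0.000710866.
After k=1: 0.112389.
Correction k=2: B_{4}/4! · (f^{(3)}(14) − f^{(3)}(6)) = −1/720 · (-4.46243e-05 − (-0.00308642)) = -4.22472e-06.
After k=2: 0.112385.
Correction k=3: B_{6}/6! · (f^{(5)}(14) − f^{(5)}(6)) = 1/30240 · (-6.83024e-06 − (-0.00257202)) = 8.48276e-08.
After k=3: 0.112385.
Correction k=4: B_{8}/8! · (f^{(7)}(14) − f^{(7)}(6)) = −1/1209600 · (-1.95150e-06 − (-0.00400091)) = -3.30602e-09.

S_4 ≈ 0.112385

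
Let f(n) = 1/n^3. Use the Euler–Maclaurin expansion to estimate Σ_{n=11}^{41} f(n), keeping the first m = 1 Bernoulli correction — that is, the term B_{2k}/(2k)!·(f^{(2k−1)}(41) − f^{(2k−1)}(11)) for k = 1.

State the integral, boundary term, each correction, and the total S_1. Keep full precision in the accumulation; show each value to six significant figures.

The integral term ∫_11^41 1/x^3 dx = 0.00383479.
Endpoint term: (f(11) + f(41))/2 = (0.000751315 + 1.45094e-05)/2 = 0.000382912.
Integral + boundary = 0.00421770.
Correction k=1: B_{2}/2! · (f^{(1)}(41) − f^{(1)}(11)) = 1/12 · (-1.06166e-06 − (-0.000204904)) = 1.69869e-05.

S_1 ≈ 0.00423469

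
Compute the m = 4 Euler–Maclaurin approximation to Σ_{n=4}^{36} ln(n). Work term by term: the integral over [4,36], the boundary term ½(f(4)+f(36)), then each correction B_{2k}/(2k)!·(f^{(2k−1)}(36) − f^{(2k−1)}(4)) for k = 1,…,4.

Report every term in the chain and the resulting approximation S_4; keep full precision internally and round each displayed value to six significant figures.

S_4 ≈ 93.9279

The integral term ∫_4^36 ln(x) dx = 91.4615.
Boundary: ½(f(4) + f(36)) = ½(1.38629 + 3.58352) = 2.48491.
So far: 93.9464.
Correction k=1: B_{2}/2! · (f^{(1)}(36) − f^{(1)}(4)) = 1/12 · (0.0277778 − 0.250000) = -0.0185185.
Partial sum through k=1: 93.9279.
Correction k=2: B_{4}/4! · (f^{(3)}(36) − f^{(3)}(4)) = −1/720 · (4.28669e-05 − 0.0312500) = 4.33432e-05.
Partial sum through k=2: 93.9279.
Correction k=3: B_{6}/6! · (f^{(5)}(36) − f^{(5)}(4)) = 1/30240 · (3.96916e-07 − 0.0234375) = -7.75036e-07.
Partial sum through k=3: 93.9279.
Correction k=4: B_{8}/8! · (f^{(7)}(36) − f^{(7)}(4)) = −1/1209600 · (9.18787e-09 − 0.0439453) = 3.63304e-08.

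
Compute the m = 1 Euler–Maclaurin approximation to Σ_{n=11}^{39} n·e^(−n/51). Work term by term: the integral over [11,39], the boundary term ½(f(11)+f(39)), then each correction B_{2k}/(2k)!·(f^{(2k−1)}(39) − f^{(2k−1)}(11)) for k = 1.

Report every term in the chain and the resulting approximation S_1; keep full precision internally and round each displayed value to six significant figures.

∫_11^39 x·e^(−x/51) dx evaluates to 412.023.
½[f(11) + f(39)] = ½[8.86587 + 18.1534] = 13.5096.
Integral + boundary = 425.533.
Order-1 term: 1/12 · (0.109523 − 0.632148) = -0.0435521.

S_1 ≈ 425.489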